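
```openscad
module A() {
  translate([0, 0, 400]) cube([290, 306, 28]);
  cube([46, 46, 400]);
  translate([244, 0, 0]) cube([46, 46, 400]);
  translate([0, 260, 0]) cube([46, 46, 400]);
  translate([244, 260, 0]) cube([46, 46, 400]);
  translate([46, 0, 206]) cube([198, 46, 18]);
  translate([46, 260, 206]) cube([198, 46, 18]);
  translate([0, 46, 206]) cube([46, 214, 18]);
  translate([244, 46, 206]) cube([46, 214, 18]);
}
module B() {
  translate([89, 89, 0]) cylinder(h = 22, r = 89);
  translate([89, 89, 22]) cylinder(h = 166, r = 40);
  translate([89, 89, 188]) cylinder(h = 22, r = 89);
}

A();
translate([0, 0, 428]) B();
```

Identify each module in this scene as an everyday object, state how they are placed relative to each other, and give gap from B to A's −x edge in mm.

A is a stool. B is a spool. The spool is on top of the stool. The gap from the spool to the stool's −x edge is 0 mm.

The spool's min-x is at 0; the stool's min-x is 0; gap = 0 mm.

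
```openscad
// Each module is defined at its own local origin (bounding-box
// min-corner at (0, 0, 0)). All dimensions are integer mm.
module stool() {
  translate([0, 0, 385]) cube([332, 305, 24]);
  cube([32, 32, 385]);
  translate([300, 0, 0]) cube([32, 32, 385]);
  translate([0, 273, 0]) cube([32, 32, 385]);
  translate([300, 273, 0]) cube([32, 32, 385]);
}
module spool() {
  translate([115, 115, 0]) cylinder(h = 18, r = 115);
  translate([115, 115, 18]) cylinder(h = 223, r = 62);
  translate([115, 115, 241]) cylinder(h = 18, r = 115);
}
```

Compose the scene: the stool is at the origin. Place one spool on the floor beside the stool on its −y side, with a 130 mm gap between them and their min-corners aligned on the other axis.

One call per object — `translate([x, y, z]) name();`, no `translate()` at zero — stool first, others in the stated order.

stool();
translate([0, -360, 0]) spool();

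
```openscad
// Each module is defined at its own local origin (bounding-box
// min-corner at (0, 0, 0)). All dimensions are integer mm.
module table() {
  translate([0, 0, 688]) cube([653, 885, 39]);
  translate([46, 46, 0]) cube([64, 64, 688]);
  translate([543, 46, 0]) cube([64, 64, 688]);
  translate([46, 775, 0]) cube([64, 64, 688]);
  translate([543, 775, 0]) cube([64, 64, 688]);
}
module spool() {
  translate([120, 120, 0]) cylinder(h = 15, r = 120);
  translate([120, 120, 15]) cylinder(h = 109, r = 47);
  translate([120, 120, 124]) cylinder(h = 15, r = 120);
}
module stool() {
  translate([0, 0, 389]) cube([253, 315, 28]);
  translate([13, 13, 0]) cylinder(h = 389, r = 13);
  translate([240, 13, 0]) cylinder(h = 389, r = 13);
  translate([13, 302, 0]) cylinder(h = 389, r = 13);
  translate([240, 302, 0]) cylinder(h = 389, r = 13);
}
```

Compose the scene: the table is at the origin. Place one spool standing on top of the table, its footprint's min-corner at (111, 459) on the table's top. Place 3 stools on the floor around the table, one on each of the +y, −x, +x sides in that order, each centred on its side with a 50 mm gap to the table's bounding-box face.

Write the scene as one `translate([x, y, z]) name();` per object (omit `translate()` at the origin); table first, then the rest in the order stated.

table();
translate([111, 459, 727]) spool();
translate([200, 935, 0]) stool();
translate([-303, 285, 0]) stool();
translate([703, 285, 0]) stool();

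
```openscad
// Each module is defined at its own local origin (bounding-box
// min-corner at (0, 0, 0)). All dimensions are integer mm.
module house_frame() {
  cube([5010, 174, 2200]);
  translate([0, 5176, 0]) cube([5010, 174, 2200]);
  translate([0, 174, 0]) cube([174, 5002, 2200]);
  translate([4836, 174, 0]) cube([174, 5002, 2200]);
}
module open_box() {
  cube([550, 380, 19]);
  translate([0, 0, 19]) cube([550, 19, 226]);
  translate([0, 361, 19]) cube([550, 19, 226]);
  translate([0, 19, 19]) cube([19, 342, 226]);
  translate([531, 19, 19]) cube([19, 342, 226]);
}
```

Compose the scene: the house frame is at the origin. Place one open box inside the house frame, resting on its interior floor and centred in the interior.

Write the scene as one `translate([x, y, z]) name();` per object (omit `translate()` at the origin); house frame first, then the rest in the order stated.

house_frame();
translate([2230, 2485, 0]) open_box();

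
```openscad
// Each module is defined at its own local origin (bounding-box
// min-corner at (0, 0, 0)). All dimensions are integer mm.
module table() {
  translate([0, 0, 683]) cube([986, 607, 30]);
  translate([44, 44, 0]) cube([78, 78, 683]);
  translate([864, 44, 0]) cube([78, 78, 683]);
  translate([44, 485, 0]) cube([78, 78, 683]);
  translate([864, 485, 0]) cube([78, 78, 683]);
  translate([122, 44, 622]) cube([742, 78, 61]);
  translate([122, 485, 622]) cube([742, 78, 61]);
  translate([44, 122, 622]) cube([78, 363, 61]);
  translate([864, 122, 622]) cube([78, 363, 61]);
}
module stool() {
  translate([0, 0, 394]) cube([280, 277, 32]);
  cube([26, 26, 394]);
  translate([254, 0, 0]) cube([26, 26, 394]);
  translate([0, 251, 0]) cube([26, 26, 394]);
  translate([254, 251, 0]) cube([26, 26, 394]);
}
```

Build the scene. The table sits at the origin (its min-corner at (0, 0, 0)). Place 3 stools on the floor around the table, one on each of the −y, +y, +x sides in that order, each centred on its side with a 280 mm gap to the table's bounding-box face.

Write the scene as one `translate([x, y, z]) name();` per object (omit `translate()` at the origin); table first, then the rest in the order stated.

table();
translate([353, -557, 0]) stool();
translate([353, 887, 0]) stool();
translate([1266, 165, 0]) stool();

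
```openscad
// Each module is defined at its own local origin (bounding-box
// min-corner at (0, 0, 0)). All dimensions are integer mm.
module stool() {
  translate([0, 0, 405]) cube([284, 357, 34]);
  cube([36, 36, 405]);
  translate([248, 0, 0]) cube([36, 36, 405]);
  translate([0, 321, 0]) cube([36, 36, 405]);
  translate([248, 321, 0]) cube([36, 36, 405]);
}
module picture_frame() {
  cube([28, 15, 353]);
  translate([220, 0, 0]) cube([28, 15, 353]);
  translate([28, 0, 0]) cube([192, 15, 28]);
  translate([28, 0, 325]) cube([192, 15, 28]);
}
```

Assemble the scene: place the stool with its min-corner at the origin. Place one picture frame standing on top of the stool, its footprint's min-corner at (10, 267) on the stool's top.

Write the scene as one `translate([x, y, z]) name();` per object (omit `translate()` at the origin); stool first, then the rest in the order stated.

stool();
translate([10, 267, 439]) picture_frame();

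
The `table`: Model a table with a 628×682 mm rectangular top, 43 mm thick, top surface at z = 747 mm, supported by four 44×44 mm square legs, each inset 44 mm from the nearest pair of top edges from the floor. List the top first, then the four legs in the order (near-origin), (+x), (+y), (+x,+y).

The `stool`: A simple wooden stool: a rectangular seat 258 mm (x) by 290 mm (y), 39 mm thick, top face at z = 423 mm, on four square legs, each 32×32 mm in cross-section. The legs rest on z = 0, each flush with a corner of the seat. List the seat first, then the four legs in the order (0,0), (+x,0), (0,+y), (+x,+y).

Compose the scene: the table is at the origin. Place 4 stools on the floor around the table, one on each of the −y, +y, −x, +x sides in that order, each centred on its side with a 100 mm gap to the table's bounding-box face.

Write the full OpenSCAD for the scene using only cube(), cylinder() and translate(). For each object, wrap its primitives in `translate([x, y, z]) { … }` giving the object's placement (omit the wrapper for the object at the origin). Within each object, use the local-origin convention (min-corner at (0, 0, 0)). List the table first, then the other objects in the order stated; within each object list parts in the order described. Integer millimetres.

translate([0, 0, 704]) cube([628, 682, 43]);
translate([44, 44, 0]) cube([44, 44, 704]);
translate([540, 44, 0]) cube([44, 44, 704]);
translate([44, 594, 0]) cube([44, 44, 704]);
translate([540, 594, 0]) cube([44, 44, 704]);
translate([185, -390, 0]) {
  translate([0, 0, 384]) cube([258, 290, 39]);
  cube([32, 32, 384]);
  translate([226, 0, 0]) cube([32, 32, 384]);
  translate([0, 258, 0]) cube([32, 32, 384]);
  translate([226, 258, 0]) cube([32, 32, 384]);
}
translate([185, 782, 0]) {
  translate([0, 0, 384]) cube([258, 290, 39]);
  cube([32, 32, 384]);
  translate([226, 0, 0]) cube([32, 32, 384]);
  translate([0, 258, 0]) cube([32, 32, 384]);
  translate([226, 258, 0]) cube([32, 32, 384]);
}
translate([-358, 196, 0]) {
  translate([0, 0, 384]) cube([258, 290, 39]);
  cube([32, 32, 384]);
  translate([226, 0, 0]) cube([32, 32, 384]);
  translate([0, 258, 0]) cube([32, 32, 384]);
  translate([226, 258, 0]) cube([32, 32, 384]);
}
translate([728, 196, 0]) {
  translate([0, 0, 384]) cube([258, 290, 39]);
  cube([32, 32, 384]);
  translate([226, 0, 0]) cube([32, 32, 384]);
  translate([0, 258, 0]) cube([32, 32, 384]);
  translate([226, 258, 0]) cube([32, 32, 384]);
}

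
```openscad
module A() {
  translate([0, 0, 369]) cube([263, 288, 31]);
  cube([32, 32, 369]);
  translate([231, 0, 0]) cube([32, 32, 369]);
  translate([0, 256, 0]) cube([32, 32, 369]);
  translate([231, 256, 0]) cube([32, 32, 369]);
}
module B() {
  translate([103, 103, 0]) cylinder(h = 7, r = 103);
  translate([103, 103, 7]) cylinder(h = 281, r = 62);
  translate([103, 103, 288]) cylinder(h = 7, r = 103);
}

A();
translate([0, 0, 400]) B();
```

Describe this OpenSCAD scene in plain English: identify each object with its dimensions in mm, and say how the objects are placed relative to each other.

A is a simple wooden stool: a rectangular seat 263 mm (x) by 288 mm (y), 31 mm thick, top face at z = 400 mm, on four square legs, each 32×32 mm in cross-section. The legs rest on z = 0, each flush with a corner of the seat.

B is a spool: two coaxial disc flanges of radius 103 mm and thickness 7 mm, joined by a core cylinder of radius 62 mm and height 281 mm. The lower flange rests on z = 0 and the three cylinders share a vertical axis.

The spool is on top of the stool.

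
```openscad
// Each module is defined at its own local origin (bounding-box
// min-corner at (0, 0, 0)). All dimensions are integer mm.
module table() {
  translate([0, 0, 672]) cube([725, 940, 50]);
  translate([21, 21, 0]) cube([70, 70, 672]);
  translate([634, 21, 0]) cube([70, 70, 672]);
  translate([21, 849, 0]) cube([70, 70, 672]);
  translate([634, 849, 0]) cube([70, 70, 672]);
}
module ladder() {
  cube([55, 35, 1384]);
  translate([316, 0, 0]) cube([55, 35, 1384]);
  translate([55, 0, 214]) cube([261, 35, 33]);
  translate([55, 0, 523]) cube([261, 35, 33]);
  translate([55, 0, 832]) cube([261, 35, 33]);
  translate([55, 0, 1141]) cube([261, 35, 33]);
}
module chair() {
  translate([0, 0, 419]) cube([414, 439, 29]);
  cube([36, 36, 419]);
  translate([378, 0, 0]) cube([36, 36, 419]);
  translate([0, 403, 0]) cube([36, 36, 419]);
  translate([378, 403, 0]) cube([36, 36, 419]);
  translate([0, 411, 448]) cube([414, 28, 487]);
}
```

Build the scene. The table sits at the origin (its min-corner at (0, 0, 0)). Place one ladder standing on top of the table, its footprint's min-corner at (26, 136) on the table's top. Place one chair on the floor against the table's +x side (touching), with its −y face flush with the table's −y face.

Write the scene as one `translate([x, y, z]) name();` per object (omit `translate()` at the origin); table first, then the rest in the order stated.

table();
translate([26, 136, 722]) ladder();
translate([725, 0, 0]) chair();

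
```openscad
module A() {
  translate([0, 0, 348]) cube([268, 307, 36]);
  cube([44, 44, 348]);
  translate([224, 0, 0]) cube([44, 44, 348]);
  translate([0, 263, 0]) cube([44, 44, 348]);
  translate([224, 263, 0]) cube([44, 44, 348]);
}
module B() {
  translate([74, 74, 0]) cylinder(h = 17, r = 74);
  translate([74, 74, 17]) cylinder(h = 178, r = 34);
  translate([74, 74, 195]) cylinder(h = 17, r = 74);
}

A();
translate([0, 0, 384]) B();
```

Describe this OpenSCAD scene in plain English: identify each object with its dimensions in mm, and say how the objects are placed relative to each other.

A is a four-legged stool. The seat is 268×307 mm, 36 mm thick, top at z = 384 mm. It stands on four square legs, each 44×44 mm in cross-section, from z = 0 to the seat underside, each flush with a corner of the seat.

B is a spool: two coaxial disc flanges of radius 74 mm and thickness 17 mm, joined by a core cylinder of radius 34 mm and height 178 mm. The lower flange rests on z = 0 and the three cylinders share a vertical axis.

The spool is on top of the stool.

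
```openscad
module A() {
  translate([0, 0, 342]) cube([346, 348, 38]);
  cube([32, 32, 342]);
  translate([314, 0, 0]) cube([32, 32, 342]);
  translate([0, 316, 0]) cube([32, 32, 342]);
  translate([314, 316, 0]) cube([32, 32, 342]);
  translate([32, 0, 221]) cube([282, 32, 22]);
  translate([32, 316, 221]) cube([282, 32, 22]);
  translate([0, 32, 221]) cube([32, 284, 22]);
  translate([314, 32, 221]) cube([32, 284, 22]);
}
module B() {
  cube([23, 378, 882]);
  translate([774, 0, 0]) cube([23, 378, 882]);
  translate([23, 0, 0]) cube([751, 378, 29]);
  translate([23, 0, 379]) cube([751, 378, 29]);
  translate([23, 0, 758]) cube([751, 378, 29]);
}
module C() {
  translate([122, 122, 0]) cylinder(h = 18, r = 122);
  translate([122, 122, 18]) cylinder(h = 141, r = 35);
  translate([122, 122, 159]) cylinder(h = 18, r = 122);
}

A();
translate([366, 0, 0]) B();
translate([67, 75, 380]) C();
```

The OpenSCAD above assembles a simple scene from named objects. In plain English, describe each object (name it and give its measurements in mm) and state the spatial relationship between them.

A is a simple wooden stool: a rectangular seat 346 mm (x) by 348 mm (y), 38 mm thick, top face at z = 380 mm, on four square legs, each 32×32 mm in cross-section. The legs rest on z = 0, each flush with a corner of the seat. Four stretchers, 32 mm wide and 22 mm tall, connect adjacent legs with their undersides at z = 221 mm, each running between the inner faces of the legs it joins and aligned with the legs' outer faces on the other axis.

B is a bookshelf 797 mm wide overall, 378 mm deep and 882 mm tall. The two sides are 23 mm thick vertical panels. 3 horizontal shelves of 29 mm thickness span between the inner faces of the sides; the lowest shelf sits on the floor and shelves are stacked with a clear vertical gap of 350 mm between each pair.

C is a spool: two coaxial disc flanges of radius 122 mm and thickness 18 mm, joined by a core cylinder of radius 35 mm and height 141 mm. The lower flange rests on z = 0 and the three cylinders share a vertical axis.

The bookshelf is on the floor beside the stool on its +x side. The spool is on top of the stool.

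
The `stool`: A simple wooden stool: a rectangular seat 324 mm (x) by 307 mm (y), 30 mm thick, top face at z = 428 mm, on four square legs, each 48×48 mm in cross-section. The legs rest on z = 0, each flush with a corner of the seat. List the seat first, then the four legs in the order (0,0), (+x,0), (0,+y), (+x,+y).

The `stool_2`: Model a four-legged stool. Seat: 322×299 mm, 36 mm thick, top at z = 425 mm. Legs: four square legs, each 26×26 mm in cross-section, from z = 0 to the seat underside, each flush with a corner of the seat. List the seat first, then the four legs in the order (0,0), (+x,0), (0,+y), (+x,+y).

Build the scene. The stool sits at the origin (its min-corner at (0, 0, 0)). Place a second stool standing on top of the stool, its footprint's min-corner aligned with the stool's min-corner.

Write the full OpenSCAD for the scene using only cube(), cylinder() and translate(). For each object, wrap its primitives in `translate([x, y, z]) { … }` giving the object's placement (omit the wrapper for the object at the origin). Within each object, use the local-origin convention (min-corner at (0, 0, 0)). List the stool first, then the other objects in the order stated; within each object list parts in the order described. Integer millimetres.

translate([0, 0, 398]) cube([324, 307, 30]);
cube([48, 48, 398]);
translate([276, 0, 0]) cube([48, 48, 398]);
translate([0, 259, 0]) cube([48, 48, 398]);
translate([276, 259, 0]) cube([48, 48, 398]);
translate([0, 0, 428]) {
  translate([0, 0, 389]) cube([322, 299, 36]);
  cube([26, 26, 389]);
  translate([296, 0, 0]) cube([26, 26, 389]);
  translate([0, 273, 0]) cube([26, 26, 389]);
  translate([296, 273, 0]) cube([26, 26, 389]);
}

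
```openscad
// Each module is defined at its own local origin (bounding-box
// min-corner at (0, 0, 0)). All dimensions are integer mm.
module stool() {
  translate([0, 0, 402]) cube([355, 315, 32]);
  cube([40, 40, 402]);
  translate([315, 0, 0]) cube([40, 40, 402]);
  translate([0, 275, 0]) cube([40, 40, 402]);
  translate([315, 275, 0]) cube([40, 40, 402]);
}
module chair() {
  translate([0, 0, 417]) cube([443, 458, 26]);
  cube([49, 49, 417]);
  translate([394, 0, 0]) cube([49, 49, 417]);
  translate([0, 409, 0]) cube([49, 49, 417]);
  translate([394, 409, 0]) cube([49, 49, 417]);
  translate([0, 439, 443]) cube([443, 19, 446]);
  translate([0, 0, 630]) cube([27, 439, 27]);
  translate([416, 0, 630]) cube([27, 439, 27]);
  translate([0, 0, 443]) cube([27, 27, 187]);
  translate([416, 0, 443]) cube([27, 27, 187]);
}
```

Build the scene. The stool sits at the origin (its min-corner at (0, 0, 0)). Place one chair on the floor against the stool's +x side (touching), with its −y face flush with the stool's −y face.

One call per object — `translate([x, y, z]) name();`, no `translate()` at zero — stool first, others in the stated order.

stool();
translate([355, 0, 0]) chair();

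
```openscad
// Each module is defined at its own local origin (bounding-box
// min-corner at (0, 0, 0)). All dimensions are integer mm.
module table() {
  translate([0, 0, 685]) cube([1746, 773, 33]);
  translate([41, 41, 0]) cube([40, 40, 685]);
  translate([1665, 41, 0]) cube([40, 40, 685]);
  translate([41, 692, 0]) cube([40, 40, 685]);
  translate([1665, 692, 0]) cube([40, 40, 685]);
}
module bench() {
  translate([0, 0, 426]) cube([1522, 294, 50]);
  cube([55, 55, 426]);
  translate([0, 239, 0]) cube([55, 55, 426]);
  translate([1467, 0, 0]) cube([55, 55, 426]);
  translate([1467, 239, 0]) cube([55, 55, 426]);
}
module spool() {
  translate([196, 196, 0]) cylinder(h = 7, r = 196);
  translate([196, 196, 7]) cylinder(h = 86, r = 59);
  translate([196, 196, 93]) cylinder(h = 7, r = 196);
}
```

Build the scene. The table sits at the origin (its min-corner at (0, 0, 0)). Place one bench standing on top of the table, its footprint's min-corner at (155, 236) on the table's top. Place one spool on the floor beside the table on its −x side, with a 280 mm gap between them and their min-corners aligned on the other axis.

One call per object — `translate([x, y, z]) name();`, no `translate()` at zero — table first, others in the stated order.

table();
translate([155, 236, 718]) bench();
translate([-672, 0, 0]) spool();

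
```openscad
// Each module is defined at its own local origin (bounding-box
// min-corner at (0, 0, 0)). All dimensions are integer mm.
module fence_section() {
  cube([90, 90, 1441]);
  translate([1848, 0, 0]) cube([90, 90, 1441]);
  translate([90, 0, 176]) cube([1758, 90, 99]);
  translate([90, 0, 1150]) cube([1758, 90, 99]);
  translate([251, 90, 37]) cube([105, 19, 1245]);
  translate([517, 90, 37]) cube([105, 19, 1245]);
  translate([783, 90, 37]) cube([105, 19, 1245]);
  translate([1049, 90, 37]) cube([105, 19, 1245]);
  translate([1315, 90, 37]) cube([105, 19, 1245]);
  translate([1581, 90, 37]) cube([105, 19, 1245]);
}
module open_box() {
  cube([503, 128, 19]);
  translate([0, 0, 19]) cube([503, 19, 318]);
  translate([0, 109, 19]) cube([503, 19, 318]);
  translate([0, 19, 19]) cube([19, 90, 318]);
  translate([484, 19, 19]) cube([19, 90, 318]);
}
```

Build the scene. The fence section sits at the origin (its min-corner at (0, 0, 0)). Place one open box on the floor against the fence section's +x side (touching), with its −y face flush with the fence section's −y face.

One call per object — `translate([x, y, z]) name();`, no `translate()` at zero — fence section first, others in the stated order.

fence_section();
translate([1938, 0, 0]) open_box();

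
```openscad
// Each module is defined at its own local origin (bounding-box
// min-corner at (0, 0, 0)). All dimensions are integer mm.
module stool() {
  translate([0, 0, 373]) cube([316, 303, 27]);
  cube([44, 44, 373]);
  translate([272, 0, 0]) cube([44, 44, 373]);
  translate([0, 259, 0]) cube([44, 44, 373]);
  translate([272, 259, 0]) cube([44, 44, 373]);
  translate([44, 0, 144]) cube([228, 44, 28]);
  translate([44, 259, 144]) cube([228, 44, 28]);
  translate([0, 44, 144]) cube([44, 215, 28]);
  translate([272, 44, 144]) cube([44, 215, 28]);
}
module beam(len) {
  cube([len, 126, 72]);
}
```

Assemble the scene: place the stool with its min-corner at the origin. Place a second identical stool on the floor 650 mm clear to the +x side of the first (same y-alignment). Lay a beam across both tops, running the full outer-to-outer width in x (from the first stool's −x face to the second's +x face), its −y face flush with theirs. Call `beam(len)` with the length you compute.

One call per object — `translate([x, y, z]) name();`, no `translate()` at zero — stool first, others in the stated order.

stool();
translate([966, 0, 0]) stool();
translate([0, 0, 400]) beam(1282);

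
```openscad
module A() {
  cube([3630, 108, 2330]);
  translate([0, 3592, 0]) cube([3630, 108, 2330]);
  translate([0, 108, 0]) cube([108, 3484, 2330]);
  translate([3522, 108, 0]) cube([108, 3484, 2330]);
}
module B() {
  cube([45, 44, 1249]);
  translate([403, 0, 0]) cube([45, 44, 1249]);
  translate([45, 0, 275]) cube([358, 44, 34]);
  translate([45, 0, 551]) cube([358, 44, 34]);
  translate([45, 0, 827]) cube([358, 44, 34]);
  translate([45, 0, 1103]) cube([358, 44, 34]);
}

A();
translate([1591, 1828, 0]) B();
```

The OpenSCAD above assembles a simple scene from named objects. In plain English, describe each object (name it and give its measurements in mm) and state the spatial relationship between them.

A is a box-shaped house frame (walls only): outside footprint 3630×3700 mm, wall height 2330 mm, wall thickness 108 mm. The two y-facing walls run the full x-width; the two x-facing walls fit between the inner faces of the y-facing walls.

B is a straight ladder. Two 45×44 mm vertical rails, 1249 mm tall, stand 448 mm apart (outside-to-outside) with their front faces coplanar on the −y side. 4 rungs, each 44 mm deep and 34 mm tall, span between the inner faces of the rails, front faces flush with the rails. The lowest rung's underside is at z = 275 mm and rungs are spaced 276 mm apart (underside to underside).

The ladder sits inside the house frame, centred.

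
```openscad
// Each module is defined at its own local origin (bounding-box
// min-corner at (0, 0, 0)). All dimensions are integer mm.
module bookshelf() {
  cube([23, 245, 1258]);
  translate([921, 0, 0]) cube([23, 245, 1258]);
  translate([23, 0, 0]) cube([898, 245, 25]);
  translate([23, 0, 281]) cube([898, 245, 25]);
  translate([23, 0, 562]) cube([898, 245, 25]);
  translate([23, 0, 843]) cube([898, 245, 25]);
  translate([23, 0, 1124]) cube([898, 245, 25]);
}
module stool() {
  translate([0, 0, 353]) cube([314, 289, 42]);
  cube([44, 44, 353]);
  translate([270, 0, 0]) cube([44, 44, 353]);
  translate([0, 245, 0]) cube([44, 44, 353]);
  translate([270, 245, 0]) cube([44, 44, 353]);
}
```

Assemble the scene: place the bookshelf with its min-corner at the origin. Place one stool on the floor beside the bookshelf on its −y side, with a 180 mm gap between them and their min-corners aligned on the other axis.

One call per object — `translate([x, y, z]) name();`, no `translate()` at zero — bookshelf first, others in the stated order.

bookshelf();
translate([0, -469, 0]) stool();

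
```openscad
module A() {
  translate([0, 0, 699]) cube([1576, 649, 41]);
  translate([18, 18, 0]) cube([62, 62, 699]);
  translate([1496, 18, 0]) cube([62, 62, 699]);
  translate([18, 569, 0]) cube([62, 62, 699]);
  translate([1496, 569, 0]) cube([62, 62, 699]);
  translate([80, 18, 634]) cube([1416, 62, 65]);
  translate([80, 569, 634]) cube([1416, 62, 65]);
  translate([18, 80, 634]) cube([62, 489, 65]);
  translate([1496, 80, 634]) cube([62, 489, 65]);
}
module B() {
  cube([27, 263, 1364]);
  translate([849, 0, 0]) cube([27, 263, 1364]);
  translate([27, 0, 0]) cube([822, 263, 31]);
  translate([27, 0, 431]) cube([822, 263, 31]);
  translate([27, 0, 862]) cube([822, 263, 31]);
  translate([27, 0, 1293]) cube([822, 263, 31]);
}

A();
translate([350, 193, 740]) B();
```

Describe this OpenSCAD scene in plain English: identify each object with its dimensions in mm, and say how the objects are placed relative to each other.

A is a table: top 1576 mm (x) × 649 mm (y), 41 mm thick, upper face at z = 740 mm, on four 62×62 mm square legs, each inset 18 mm from the nearest pair of top edges, running from z = 0 to the bottom of the top. Four apron rails, 62 mm thick and 65 mm tall, run between adjacent legs with their top edges flush with the underside of the top and their outer faces flush with the legs' outer faces.

B is a bookshelf 876 mm wide overall, 263 mm deep and 1364 mm tall. The two sides are 27 mm thick vertical panels. 4 horizontal shelves of 31 mm thickness span between the inner faces of the sides; the lowest shelf sits on the floor and shelves are stacked with a clear vertical gap of 400 mm between each pair.

The bookshelf is on top of the table, centred.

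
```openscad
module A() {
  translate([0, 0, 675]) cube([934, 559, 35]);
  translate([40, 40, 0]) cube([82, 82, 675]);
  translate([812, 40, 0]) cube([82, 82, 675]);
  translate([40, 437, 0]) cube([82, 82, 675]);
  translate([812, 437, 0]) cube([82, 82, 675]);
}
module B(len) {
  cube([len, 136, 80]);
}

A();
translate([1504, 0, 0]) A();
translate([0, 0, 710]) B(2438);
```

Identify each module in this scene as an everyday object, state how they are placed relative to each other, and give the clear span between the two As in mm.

Second table starts at x = 1504; first ends at x = 934; clear span = 1504 − 934 = 570 mm.

A is a table. B is a beam. A beam spans the tops of two tables. The clear span between the two tables is 570 mm.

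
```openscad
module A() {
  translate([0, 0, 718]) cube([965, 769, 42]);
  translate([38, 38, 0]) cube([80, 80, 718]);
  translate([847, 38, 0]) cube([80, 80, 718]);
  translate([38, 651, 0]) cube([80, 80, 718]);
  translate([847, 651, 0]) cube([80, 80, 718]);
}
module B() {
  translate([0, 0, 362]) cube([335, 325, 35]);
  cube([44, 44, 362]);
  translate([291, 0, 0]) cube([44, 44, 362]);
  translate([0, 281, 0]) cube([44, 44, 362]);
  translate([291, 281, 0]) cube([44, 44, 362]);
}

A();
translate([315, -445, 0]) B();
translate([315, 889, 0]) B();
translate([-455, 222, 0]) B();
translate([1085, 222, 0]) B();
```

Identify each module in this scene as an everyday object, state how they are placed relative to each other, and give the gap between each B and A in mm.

A is a table. B is a stool. Four stools sit around the table at the −y, +y, −x, +x sides. The gap between each stool and the table is 120 mm.

Each stool's nearest face is 120 mm from the table's bounding box.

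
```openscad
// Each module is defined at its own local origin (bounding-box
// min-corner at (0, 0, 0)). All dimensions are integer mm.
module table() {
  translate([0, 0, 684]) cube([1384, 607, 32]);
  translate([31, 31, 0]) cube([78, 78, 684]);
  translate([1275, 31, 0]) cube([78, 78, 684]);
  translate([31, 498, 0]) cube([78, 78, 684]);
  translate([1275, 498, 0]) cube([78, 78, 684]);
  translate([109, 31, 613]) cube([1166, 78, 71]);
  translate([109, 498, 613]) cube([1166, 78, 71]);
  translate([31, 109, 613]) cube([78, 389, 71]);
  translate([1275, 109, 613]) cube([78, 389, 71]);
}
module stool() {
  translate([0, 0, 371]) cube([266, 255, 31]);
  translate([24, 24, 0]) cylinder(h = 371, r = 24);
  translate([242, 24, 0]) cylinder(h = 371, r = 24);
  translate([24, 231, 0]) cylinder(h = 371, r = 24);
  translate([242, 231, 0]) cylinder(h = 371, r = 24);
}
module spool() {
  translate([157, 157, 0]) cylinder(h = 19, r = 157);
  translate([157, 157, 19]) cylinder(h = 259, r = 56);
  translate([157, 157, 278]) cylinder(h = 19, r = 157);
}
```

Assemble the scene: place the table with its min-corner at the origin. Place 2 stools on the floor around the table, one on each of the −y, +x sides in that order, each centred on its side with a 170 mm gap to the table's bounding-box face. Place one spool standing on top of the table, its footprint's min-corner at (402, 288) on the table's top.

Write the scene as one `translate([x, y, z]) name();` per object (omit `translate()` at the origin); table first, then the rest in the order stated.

table();
translate([559, -425, 0]) stool();
translate([1554, 176, 0]) stool();
translate([402, 288, 716]) spool();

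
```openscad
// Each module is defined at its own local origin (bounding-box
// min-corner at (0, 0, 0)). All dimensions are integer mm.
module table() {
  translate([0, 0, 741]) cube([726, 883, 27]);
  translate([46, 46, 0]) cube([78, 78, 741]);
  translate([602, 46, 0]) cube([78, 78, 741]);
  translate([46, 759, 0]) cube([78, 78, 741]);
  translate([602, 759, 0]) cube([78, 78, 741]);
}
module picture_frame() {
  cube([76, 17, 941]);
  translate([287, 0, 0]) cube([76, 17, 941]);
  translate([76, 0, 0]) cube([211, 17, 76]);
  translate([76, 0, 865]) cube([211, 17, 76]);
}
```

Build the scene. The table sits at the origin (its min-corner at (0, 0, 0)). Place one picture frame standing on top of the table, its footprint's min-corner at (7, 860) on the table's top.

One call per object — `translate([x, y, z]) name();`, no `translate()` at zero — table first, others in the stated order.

table();
translate([7, 860, 768]) picture_frame();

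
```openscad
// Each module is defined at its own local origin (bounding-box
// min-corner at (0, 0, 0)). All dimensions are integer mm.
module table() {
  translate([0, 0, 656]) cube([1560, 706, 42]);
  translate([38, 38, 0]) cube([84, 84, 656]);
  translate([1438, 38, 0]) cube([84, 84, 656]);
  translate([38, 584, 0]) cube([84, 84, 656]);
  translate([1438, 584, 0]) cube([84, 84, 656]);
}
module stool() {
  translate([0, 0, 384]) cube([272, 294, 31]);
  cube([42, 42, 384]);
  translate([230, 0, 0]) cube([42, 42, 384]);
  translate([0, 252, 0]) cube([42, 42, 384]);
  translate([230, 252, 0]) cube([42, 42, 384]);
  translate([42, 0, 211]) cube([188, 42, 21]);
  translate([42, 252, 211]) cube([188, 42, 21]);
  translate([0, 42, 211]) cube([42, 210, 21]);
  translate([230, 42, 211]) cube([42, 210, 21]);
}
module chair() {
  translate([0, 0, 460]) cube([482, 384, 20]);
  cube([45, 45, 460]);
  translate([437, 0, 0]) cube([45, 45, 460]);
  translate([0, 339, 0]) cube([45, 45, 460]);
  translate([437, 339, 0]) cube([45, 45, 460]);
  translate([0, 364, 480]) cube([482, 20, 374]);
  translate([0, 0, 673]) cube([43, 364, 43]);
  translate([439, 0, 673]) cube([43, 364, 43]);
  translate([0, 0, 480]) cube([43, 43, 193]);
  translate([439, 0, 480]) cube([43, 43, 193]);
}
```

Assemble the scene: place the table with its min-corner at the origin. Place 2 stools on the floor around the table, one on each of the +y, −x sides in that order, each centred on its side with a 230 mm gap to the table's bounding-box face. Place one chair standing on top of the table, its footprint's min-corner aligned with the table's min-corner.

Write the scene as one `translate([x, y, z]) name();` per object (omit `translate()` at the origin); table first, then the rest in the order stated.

table();
translate([644, 936, 0]) stool();
translate([-502, 206, 0]) stool();
translate([0, 0, 698]) chair();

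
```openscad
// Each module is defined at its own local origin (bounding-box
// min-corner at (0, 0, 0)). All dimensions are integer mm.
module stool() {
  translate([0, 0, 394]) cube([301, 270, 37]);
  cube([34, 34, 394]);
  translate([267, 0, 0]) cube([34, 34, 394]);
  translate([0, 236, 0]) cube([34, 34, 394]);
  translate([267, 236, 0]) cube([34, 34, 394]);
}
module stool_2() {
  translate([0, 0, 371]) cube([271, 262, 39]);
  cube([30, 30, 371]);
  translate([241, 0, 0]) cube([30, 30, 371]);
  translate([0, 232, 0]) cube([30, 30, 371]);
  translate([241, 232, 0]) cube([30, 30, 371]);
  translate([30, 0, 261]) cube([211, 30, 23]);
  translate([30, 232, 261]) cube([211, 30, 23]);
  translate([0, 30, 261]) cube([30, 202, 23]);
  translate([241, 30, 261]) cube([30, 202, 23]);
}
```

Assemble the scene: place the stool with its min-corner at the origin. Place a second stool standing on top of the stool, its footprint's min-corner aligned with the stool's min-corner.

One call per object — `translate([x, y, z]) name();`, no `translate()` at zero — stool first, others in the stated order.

stool();
translate([0, 0, 431]) stool_2();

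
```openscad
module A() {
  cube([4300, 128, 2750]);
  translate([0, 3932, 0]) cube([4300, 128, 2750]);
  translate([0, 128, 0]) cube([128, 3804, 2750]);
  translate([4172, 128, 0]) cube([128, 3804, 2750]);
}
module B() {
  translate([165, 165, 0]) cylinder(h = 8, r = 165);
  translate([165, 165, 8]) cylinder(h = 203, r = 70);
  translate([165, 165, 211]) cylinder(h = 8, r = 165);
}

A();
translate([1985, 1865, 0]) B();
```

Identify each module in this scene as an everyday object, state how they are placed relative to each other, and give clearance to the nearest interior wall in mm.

Clearances: x = 1857, y = 1737; minimum 1737 mm.

A is a house frame. B is a spool. The spool sits inside the house frame, centred. The clearance to the nearest interior wall is 1737 mm.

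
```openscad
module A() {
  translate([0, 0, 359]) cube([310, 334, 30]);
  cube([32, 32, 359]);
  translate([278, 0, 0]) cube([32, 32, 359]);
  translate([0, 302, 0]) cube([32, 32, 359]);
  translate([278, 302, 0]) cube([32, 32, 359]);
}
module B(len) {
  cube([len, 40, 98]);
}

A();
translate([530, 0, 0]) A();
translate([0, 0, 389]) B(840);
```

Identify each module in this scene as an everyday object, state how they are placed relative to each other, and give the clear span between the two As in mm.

Second stool starts at x = 530; first ends at x = 310; clear span = 530 − 310 = 220 mm.

A is a stool. B is a beam. A beam spans the tops of two stools. The clear span between the two stools is 220 mm.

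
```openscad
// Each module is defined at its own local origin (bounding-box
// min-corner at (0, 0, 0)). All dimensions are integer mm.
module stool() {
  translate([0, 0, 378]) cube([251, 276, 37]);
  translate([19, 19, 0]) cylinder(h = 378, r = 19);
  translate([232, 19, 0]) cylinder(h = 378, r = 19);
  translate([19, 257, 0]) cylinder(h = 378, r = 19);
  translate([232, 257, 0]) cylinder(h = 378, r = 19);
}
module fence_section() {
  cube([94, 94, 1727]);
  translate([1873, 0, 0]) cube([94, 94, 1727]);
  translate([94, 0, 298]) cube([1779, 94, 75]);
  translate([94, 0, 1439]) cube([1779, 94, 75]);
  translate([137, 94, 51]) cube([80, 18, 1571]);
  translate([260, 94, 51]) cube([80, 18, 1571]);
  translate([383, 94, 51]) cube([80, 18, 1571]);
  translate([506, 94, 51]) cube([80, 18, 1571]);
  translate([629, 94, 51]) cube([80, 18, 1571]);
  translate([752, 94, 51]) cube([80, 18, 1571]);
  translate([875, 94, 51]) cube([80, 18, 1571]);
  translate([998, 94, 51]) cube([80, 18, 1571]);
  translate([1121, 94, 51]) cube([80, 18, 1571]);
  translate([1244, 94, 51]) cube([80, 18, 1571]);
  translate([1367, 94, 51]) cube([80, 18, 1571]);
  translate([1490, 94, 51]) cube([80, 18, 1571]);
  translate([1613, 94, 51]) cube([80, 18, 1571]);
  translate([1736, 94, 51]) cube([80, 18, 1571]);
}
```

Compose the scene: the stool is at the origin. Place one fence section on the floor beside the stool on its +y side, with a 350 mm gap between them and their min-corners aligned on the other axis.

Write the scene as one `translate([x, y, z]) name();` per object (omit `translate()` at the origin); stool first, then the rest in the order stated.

stool();
translate([0, 626, 0]) fence_section();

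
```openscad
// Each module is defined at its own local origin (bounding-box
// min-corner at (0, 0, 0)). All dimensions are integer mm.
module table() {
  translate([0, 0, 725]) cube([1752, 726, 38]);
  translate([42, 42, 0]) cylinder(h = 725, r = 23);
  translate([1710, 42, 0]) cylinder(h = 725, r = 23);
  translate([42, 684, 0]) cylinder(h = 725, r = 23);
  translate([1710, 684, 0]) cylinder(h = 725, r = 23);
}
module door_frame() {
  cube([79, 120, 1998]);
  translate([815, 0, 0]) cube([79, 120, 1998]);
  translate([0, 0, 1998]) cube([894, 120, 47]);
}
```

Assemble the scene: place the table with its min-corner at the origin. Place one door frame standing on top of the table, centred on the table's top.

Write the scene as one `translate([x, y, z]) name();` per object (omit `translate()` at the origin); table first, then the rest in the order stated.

table();
translate([429, 303, 763]) door_frame();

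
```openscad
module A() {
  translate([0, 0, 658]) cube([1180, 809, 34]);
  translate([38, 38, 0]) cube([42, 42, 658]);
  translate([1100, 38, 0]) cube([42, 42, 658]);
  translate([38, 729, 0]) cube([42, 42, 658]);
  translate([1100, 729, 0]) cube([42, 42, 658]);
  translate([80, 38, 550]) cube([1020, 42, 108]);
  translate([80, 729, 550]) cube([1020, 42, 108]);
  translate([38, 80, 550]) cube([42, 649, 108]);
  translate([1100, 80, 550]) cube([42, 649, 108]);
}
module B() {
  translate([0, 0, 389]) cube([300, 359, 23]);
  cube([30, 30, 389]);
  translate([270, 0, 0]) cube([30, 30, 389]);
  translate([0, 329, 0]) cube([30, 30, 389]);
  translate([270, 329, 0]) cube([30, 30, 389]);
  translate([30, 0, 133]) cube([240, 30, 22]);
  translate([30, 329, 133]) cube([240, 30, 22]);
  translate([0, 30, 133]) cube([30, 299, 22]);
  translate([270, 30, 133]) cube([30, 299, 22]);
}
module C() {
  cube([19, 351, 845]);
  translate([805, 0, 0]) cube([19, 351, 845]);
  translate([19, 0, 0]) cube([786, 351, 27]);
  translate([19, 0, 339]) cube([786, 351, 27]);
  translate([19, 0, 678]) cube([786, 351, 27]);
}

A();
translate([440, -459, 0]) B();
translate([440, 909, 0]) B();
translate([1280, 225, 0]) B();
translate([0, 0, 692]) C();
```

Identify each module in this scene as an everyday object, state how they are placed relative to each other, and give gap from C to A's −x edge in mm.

A is a table. B is a stool. C is a bookshelf. Three stools sit around the table at the −y, +y, +x sides. The bookshelf is on top of the table. The gap from the bookshelf to the table's −x edge is 0 mm.

The bookshelf's min-x is at 0; the table's min-x is 0; gap = 0 mm.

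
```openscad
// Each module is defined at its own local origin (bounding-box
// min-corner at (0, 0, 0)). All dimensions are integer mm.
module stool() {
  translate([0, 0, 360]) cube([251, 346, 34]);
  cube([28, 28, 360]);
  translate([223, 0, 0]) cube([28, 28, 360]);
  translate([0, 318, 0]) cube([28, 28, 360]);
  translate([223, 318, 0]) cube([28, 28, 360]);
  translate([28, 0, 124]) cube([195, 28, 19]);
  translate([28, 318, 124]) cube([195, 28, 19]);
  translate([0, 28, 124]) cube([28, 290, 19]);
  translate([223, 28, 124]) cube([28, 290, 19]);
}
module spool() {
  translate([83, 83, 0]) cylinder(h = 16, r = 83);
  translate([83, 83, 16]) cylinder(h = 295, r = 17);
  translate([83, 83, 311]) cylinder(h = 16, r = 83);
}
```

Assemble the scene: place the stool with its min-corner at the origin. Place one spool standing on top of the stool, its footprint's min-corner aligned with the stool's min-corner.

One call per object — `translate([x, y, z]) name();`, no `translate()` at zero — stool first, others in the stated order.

stool();
translate([0, 0, 394]) spool();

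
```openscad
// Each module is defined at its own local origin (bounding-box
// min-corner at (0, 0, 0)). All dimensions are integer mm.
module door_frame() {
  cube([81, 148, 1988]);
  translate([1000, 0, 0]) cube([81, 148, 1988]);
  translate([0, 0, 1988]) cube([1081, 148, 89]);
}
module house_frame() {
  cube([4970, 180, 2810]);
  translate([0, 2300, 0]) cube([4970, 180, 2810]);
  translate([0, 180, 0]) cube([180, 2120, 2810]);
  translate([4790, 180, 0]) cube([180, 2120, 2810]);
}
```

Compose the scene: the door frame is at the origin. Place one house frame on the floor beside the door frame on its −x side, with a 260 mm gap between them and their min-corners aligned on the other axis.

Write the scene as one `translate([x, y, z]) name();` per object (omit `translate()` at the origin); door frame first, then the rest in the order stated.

door_frame();
translate([-5230, 0, 0]) house_frame();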